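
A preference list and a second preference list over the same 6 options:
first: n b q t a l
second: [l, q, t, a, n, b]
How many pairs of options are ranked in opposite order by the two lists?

Assign each item its position (1..6) in the first ordering, then rewrite the second ordering as that position sequence:
positions: n→1, b→2, q→3, t→4, a→5, l→6
second ordering as positions: [6, 3, 4, 5, 1, 2]
Discordant pairs = inversions in this position sequence.
6: 3, 4, 5, 1, 2 → 5
3: 1, 2 → 2
4: 1, 2 → 2
5: 1, 2 → 2
1: 0
2: 0
Total: 5 + 2 + 2 + 2 + 0 + 0 = 11

There are 11 pairs.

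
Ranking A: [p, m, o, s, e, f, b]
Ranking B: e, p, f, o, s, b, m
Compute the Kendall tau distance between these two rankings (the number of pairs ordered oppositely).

Assign each item its position (1..7) in the first ordering, then rewrite the second ordering as that position sequence:
positions: p→1, m→2, o→3, s→4, e→5, f→6, b→7
second ordering as positions: [5, 1, 6, 3, 4, 7, 2]
Discordant pairs = inversions in this position sequence.
5: 1, 3, 4, 2 → 4
1: 0
6: 3, 4, 2 → 3
3: 2 → 1
4: 2 → 1
7: 2 → 1
2: 0
Total: 4 + 0 + 3 + 1 + 1 + 1 + 0 = 10

10 discordant pairs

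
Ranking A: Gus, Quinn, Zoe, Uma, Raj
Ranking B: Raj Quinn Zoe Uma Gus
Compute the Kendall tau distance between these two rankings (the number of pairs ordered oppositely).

7 discordant pairs

Assign each item its position (1..5) in the first ordering, then rewrite the second ordering as that position sequence:
positions: Gus→1, Quinn→2, Zoe→3, Uma→4, Raj→5
second ordering as positions: [5, 2, 3, 4, 1]
Discordant pairs = inversions in this position sequence.
5: 2, 3, 4, 1 → 4
2: 1 → 1
3: 1 → 1
4: 1 → 1
1: 0
Total: 4 + 1 + 1 + 1 + 0 = 7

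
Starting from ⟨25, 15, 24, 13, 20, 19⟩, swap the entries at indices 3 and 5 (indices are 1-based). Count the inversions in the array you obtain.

Positions 3 and 5 hold 24 and 20; after swapping, the array is [25, 15, 20, 13, 24, 19].
Sweep left to right; for each value list the smaller values that follow it:
25 → 15, 20, 13, 24, 19 → 5
15 → 13 → 1
20 → 13, 19 → 2
13 → none → 0
24 → 19 → 1
19 → none → 0
Sum: 5 + 1 + 2 + 0 + 1 + 0 = 9

9 inversions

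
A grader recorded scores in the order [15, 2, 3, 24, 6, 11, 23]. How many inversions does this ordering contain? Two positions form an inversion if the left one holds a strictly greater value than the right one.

There are 7 out-of-order pairs.

For each element, count later entries that are smaller:
15 → 2, 3, 6, 11 → 4
2 → none → 0
3 → none → 0
24 → 6, 11, 23 → 3
6 → none → 0
11 → none → 0
23 → none → 0
Sum: 4 + 0 + 0 + 3 + 0 + 0 + 0 = 7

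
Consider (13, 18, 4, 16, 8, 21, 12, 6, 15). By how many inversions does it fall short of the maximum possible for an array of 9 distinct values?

17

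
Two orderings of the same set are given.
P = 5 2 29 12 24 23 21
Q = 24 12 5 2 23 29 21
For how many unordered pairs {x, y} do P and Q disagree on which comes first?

Assign each item its position (1..7) in the first ordering, then rewrite the second ordering as that position sequence:
positions: 5→1, 2→2, 29→3, 12→4, 24→5, 23→6, 21→7
second ordering as positions: [5, 4, 1, 2, 6, 3, 7]
Discordant pairs = inversions in this position sequence.
5: 4, 1, 2, 3 → 4
4: 1, 2, 3 → 3
1: 0
2: 0
6: 3 → 1
3: 0
7: 0
Total: 4 + 3 + 0 + 0 + 1 + 0 + 0 = 8

8 disagreeing pairs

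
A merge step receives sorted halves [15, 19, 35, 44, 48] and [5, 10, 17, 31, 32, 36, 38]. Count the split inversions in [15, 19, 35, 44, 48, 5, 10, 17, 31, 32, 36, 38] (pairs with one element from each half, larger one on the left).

Count, for every r in R, how many entries of L exceed r:
r = 5: 15, 19, 35, 44, 48 → 5
r = 10: 15, 19, 35, 44, 48 → 5
r = 17: 19, 35, 44, 48 → 4
r = 31: 35, 44, 48 → 3
r = 32: 35, 44, 48 → 3
r = 36: 44, 48 → 2
r = 38: 44, 48 → 2
Cross-inversions: 5 + 5 + 4 + 3 + 3 + 2 + 2 = 24

24 split inversions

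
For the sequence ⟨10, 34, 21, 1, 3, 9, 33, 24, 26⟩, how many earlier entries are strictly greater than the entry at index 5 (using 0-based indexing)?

3 such elements

The element at index 5 is 9.
Elements before it: 10, 34, 21, 1, 3
Those larger than 9: 10, 34, 21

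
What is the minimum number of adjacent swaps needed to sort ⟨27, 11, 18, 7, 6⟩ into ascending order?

Minimum adjacent swaps = number of inversions (each swap of adjacent out-of-order elements removes one inversion and no swap can remove more).
Count inversions — for each element, later elements that are smaller:
27: 11, 18, 7, 6 → 4
11: 7, 6 → 2
18: 7, 6 → 2
7: 6 → 1
6: none → 0
Total inversions: 4 + 2 + 2 + 1 + 0 = 9

9 swaps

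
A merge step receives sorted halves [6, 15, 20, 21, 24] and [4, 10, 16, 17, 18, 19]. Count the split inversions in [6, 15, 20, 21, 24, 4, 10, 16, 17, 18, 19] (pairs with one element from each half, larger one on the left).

21 cross-inversions

Count, for every r in R, how many entries of L exceed r:
r = 4: 6, 15, 20, 21, 24 → 5
r = 10: 15, 20, 21, 24 → 4
r = 16: 20, 21, 24 → 3
r = 17: 20, 21, 24 → 3
r = 18: 20, 21, 24 → 3
r = 19: 20, 21, 24 → 3
Cross-inversions: 5 + 4 + 3 + 3 + 3 + 3 = 21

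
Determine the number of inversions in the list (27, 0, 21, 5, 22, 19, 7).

Out-of-order pairs: 12

Inversion pairs (indices are 1-based):
(1,2): 27 > 0
(1,3): 27 > 21
(1,4): 27 > 5
(1,5): 27 > 22
(1,6): 27 > 19
(1,7): 27 > 7
(3,4): 21 > 5
(3,6): 21 > 19
(3,7): 21 > 7
(5,6): 22 > 19
(5,7): 22 > 7
(6,7): 19 > 7
That's 12 pairs.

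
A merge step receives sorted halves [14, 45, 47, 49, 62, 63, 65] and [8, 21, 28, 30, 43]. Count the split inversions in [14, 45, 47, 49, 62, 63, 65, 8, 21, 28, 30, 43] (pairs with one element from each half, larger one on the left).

Count, for every r in R, how many entries of L exceed r:
r = 8: 14, 45, 47, 49, 62, 63, 65 → 7
r = 21: 45, 47, 49, 62, 63, 65 → 6
r = 28: 45, 47, 49, 62, 63, 65 → 6
r = 30: 45, 47, 49, 62, 63, 65 → 6
r = 43: 45, 47, 49, 62, 63, 65 → 6
Cross-inversions: 7 + 6 + 6 + 6 + 6 = 31

There are 31 split inversions.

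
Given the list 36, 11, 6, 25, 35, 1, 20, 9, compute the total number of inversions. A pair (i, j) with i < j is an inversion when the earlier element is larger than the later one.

Count, for each position, how many later elements it exceeds:
36 → 11, 6, 25, 35, 1, 20, 9 → 7
11 → 6, 1, 9 → 3
6 → 1 → 1
25 → 1, 20, 9 → 3
35 → 1, 20, 9 → 3
1 → none → 0
20 → 9 → 1
9 → none → 0
Sum: 7 + 3 + 1 + 3 + 3 + 0 + 1 + 0 = 18

18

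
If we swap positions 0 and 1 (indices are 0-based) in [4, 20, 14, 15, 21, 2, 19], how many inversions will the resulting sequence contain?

There are 10 inversions.

Positions 0 and 1 hold 4 and 20; after swapping, the array is [20, 4, 14, 15, 21, 2, 19].
Sweep left to right; for each value list the smaller values that follow it:
20: 5
4: 1
14: 1
15: 1
21: 2
2: 0
19: 0
Sum: 5 + 1 + 1 + 1 + 2 + 0 + 0 = 10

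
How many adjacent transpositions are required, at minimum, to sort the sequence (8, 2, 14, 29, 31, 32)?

1 swap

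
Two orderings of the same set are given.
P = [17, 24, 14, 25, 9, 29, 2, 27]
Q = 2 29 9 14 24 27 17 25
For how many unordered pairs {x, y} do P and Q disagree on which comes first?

20

Assign each item its position (1..8) in the first ordering, then rewrite the second ordering as that position sequence:
positions: 17→1, 24→2, 14→3, 25→4, 9→5, 29→6, 2→7, 27→8
second ordering as positions: [7, 6, 5, 3, 2, 8, 1, 4]
Discordant pairs = inversions in this position sequence.
7: 6, 5, 3, 2, 1, 4 → 6
6: 5, 3, 2, 1, 4 → 5
5: 3, 2, 1, 4 → 4
3: 2, 1 → 2
2: 1 → 1
8: 1, 4 → 2
1: 0
4: 0
Total: 6 + 5 + 4 + 2 + 1 + 2 + 0 + 0 = 20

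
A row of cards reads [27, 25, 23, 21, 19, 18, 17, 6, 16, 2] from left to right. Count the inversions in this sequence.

44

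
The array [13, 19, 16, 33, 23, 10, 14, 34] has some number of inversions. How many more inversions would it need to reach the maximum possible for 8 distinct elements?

Maximum inversions for 8 distinct elements is C(8, 2) = 8·7/2 = 28.
Current inversions — for each element, count later smaller elements:
13: 1
19: 3
16: 2
33: 3
23: 2
10: 0
14: 0
34: 0
Current total: 1 + 3 + 2 + 3 + 2 + 0 + 0 + 0 = 11
Shortfall: 28 − 11 = 17

17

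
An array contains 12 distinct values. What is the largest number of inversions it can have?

66 inversions

The maximum occurs when the array is in strictly decreasing order: every one of the C(12, 2) pairs is inverted.
C(12, 2) = 12·11/2 = 66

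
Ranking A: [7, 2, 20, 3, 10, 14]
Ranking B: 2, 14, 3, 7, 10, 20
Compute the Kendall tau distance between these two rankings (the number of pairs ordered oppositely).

8

Assign each item its position (1..6) in the first ordering, then rewrite the second ordering as that position sequence:
positions: 7→1, 2→2, 20→3, 3→4, 10→5, 14→6
second ordering as positions: [2, 6, 4, 1, 5, 3]
Discordant pairs = inversions in this position sequence.
2: 1 → 1
6: 4, 1, 5, 3 → 4
4: 1, 3 → 2
1: 0
5: 3 → 1
3: 0
Total: 1 + 4 + 2 + 0 + 1 + 0 = 8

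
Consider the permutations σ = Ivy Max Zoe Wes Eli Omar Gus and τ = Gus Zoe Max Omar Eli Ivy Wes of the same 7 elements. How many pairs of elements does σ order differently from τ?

14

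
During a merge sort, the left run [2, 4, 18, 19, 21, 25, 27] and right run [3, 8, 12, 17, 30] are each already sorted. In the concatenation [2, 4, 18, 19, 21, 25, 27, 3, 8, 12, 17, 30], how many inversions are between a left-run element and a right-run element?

21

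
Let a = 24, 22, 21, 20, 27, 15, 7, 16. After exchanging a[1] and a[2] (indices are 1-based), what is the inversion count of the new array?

Positions 1 and 2 hold 24 and 22; after swapping, the array is [22, 24, 21, 20, 27, 15, 7, 16].
Sweep left to right; for each value list the smaller values that follow it:
22: 5
24: 5
21: 4
20: 3
27: 3
15: 1
7: 0
16: 0
Sum: 5 + 5 + 4 + 3 + 3 + 1 + 0 + 0 = 21

21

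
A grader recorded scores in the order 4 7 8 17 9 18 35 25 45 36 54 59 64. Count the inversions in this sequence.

There are 3 out-of-order pairs.

Element-by-element contributions:
4 → none → 0
7 → none → 0
8 → none → 0
17 → 9 → 1
9 → none → 0
18 → none → 0
35 → 25 → 1
25 → none → 0
45 → 36 → 1
36 → none → 0
54 → none → 0
59 → none → 0
64 → none → 0
Sum: 0 + 0 + 0 + 1 + 0 + 0 + 1 + 0 + 1 + 0 + 0 + 0 + 0 = 3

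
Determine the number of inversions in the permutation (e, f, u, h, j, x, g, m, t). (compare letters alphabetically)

Sweep left to right; for each value list the smaller values that follow it:
e → none → 0
f → none → 0
u → h, j, g, m, t → 5
h → g → 1
j → g → 1
x → g, m, t → 3
g → none → 0
m → none → 0
t → none → 0
Sum: 0 + 0 + 5 + 1 + 1 + 3 + 0 + 0 + 0 = 10

10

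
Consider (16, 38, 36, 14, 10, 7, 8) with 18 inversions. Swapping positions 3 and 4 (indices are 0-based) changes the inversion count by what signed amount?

-1

Positions 3 and 4 hold 14 and 10; after swapping, the array is [16, 38, 36, 10, 14, 7, 8].
Element-by-element contributions:
16 → 10, 14, 7, 8 → 4
38 → 36, 10, 14, 7, 8 → 5
36 → 10, 14, 7, 8 → 4
10 → 7, 8 → 2
14 → 7, 8 → 2
7 → none → 0
8 → none → 0
Sum: 4 + 5 + 4 + 2 + 2 + 0 + 0 = 17
Change: 17 − 18 = -1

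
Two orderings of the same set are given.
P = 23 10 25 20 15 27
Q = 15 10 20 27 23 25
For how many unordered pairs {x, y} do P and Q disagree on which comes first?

Disagreeing pairs: 9

Assign each item its position (1..6) in the first ordering, then rewrite the second ordering as that position sequence:
positions: 23→1, 10→2, 25→3, 20→4, 15→5, 27→6
second ordering as positions: [5, 2, 4, 6, 1, 3]
Discordant pairs = inversions in this position sequence.
5: 2, 4, 1, 3 → 4
2: 1 → 1
4: 1, 3 → 2
6: 1, 3 → 2
1: 0
3: 0
Total: 4 + 1 + 2 + 2 + 0 + 0 = 9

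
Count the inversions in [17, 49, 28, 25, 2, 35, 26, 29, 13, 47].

Sweep left to right; for each value list the smaller values that follow it:
17: 2
49: 8
28: 4
25: 2
2: 0
35: 3
26: 1
29: 1
13: 0
47: 0
Sum: 2 + 8 + 4 + 2 + 0 + 3 + 1 + 1 + 0 + 0 = 21

21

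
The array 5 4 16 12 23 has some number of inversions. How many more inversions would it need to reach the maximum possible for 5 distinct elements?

8 inversions short

Maximum inversions for 5 distinct elements is C(5, 2) = 5·4/2 = 10.
Current inversions — for each element, count later smaller elements:
5: 1
4: 0
16: 1
12: 0
23: 0
Current total: 1 + 0 + 1 + 0 + 0 = 2
Shortfall: 10 − 2 = 8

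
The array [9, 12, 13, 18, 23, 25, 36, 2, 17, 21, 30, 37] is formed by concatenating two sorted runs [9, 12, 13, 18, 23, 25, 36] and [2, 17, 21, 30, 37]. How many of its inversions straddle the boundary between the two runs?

Count, for every r in R, how many entries of L exceed r:
r = 2: 9, 12, 13, 18, 23, 25, 36 → 7
r = 17: 18, 23, 25, 36 → 4
r = 21: 23, 25, 36 → 3
r = 30: 36 → 1
r = 37: none → 0
Cross-inversions: 7 + 4 + 3 + 1 + 0 = 15

Cross-inversions: 15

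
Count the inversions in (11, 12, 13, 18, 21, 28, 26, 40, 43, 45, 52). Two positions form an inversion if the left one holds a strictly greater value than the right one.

1 inversion

Count, for each position, how many later elements it exceeds:
11: 0
12: 0
13: 0
18: 0
21: 0
28: 1
26: 0
40: 0
43: 0
45: 0
52: 0
Sum: 0 + 0 + 0 + 0 + 0 + 1 + 0 + 0 + 0 + 0 + 0 = 1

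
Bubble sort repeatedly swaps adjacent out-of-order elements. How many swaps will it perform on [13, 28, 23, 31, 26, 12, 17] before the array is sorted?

Each adjacent swap fixes exactly one inversion, so the minimum swap count equals the number of inversions.
Count inversions — for each element, later elements that are smaller:
13: 12 → 1
28: 23, 26, 12, 17 → 4
23: 12, 17 → 2
31: 26, 12, 17 → 3
26: 12, 17 → 2
12: none → 0
17: none → 0
Total inversions: 1 + 4 + 2 + 3 + 2 + 0 + 0 = 12

12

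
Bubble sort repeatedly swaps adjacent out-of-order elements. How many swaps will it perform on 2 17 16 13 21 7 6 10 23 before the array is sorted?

16 adjacent swaps

Each adjacent swap fixes exactly one inversion, so the minimum swap count equals the number of inversions.
Count inversions — for each element, later elements that are smaller:
2: none → 0
17: 16, 13, 7, 6, 10 → 5
16: 13, 7, 6, 10 → 4
13: 7, 6, 10 → 3
21: 7, 6, 10 → 3
7: 6 → 1
6: none → 0
10: none → 0
23: none → 0
Total inversions: 0 + 5 + 4 + 3 + 3 + 1 + 0 + 0 + 0 = 16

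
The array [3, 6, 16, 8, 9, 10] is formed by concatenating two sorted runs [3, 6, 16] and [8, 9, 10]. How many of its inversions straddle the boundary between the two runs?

Count, for every r in R, how many entries of L exceed r:
r = 8: 16 → 1
r = 9: 16 → 1
r = 10: 16 → 1
Cross-inversions: 1 + 1 + 1 = 3

3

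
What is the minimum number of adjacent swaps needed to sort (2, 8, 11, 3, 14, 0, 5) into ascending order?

The minimum number of adjacent swaps to sort an array equals its inversion count, since every such swap removes exactly one inversion.
Count inversions — for each element, later elements that are smaller:
2: 0 → 1
8: 3, 0, 5 → 3
11: 3, 0, 5 → 3
3: 0 → 1
14: 0, 5 → 2
0: none → 0
5: none → 0
Total inversions: 1 + 3 + 3 + 1 + 2 + 0 + 0 = 10

10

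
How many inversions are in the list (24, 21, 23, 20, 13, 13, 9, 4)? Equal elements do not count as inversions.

Out-of-order pairs: 26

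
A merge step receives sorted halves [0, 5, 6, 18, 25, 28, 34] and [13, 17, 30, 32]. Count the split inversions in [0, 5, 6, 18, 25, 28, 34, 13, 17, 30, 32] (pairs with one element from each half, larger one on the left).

For each element r of the right run, count left-run elements greater than r:
r = 13: 18, 25, 28, 34 → 4
r = 17: 18, 25, 28, 34 → 4
r = 30: 34 → 1
r = 32: 34 → 1
Cross-inversions: 4 + 4 + 1 + 1 = 10

10 split inversions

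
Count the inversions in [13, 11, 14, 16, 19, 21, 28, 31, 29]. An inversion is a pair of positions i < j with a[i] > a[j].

Inversions: 2

Sweep left to right; for each value list the smaller values that follow it:
13: 1
11: 0
14: 0
16: 0
19: 0
21: 0
28: 0
31: 1
29: 0
Sum: 1 + 0 + 0 + 0 + 0 + 0 + 0 + 1 + 0 = 2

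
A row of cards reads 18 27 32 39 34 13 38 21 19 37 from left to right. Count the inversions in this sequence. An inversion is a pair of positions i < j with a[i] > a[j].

Element-by-element contributions:
18: 1
27: 3
32: 3
39: 6
34: 3
13: 0
38: 3
21: 1
19: 0
37: 0
Sum: 1 + 3 + 3 + 6 + 3 + 0 + 3 + 1 + 0 + 0 = 20

20 inversions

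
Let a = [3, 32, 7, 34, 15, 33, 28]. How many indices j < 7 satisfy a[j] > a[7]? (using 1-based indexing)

3

The element at index 7 is 28.
Elements before it: 3, 32, 7, 34, 15, 33
Those larger than 28: 32, 34, 33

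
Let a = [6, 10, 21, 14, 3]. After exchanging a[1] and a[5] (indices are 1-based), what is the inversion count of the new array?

4 inversions

Positions 1 and 5 hold 6 and 3; after swapping, the array is [3, 10, 21, 14, 6].
Count, for each position, how many later elements it exceeds:
3 → none → 0
10 → 6 → 1
21 → 14, 6 → 2
14 → 6 → 1
6 → none → 0
Sum: 0 + 1 + 2 + 1 + 0 = 4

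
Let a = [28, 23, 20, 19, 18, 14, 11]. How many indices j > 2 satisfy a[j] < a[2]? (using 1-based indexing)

5 such elements

The element at index 2 is 23.
Elements after it: 20, 19, 18, 14, 11
Those smaller than 23: 20, 19, 18, 14, 11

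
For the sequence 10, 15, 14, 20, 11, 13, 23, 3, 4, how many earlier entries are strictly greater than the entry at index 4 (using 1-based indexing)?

The element at index 4 is 20.
Elements before it: 10, 15, 14
None of them are larger than 20.

0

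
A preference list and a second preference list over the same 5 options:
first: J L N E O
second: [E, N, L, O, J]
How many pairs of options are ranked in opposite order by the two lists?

7

Assign each item its position (1..5) in the first ordering, then rewrite the second ordering as that position sequence:
positions: J→1, L→2, N→3, E→4, O→5
second ordering as positions: [4, 3, 2, 5, 1]
Discordant pairs = inversions in this position sequence.
4: 3, 2, 1 → 3
3: 2, 1 → 2
2: 1 → 1
5: 1 → 1
1: 0
Total: 3 + 2 + 1 + 1 + 0 = 7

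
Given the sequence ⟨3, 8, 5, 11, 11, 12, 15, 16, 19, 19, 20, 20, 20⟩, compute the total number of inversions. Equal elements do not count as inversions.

1 out-of-order pair

Sweep left to right; for each value list the smaller values that follow it:
3 → none → 0
8 → 5 → 1
5 → none → 0
11 → none → 0
11 → none → 0
12 → none → 0
15 → none → 0
16 → none → 0
19 → none → 0
19 → none → 0
20 → none → 0
20 → none → 0
20 → none → 0
Sum: 0 + 1 + 0 + 0 + 0 + 0 + 0 + 0 + 0 + 0 + 0 + 0 + 0 = 1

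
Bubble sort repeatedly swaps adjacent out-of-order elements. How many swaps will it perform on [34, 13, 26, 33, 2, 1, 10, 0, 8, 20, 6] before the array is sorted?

38

The minimum number of adjacent swaps to sort an array equals its inversion count, since every such swap removes exactly one inversion.
Count inversions — for each element, later elements that are smaller:
34: 13, 26, 33, 2, 1, 10, 0, 8, 20, 6 → 10
13: 2, 1, 10, 0, 8, 6 → 6
26: 2, 1, 10, 0, 8, 20, 6 → 7
33: 2, 1, 10, 0, 8, 20, 6 → 7
2: 1, 0 → 2
1: 0 → 1
10: 0, 8, 6 → 3
0: none → 0
8: 6 → 1
20: 6 → 1
6: none → 0
Total inversions: 10 + 6 + 7 + 7 + 2 + 1 + 3 + 0 + 1 + 1 + 0 = 38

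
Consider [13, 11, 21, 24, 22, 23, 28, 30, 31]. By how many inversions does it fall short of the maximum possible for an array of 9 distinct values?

Maximum inversions for 9 distinct elements is C(9, 2) = 9·8/2 = 36.
Current inversions — for each element, count later smaller elements:
13: 1
11: 0
21: 0
24: 2
22: 0
23: 0
28: 0
30: 0
31: 0
Current total: 1 + 0 + 0 + 2 + 0 + 0 + 0 + 0 + 0 = 3
Shortfall: 36 − 3 = 33

33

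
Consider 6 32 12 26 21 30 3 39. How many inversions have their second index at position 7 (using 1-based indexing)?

6 such elements

The element at index 7 is 3.
Elements before it: 6, 32, 12, 26, 21, 30
Those larger than 3: 6, 32, 12, 26, 21, 30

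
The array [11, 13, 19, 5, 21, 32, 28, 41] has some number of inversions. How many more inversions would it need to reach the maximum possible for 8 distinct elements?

Maximum inversions for 8 distinct elements is C(8, 2) = 8·7/2 = 28.
Current inversions — for each element, count later smaller elements:
11: 1
13: 1
19: 1
5: 0
21: 0
32: 1
28: 0
41: 0
Current total: 1 + 1 + 1 + 0 + 0 + 1 + 0 + 0 = 4
Shortfall: 28 − 4 = 24

24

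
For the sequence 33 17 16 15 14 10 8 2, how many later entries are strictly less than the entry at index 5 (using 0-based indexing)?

2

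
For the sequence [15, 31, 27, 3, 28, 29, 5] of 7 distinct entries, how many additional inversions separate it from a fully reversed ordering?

10

Maximum inversions for 7 distinct elements is C(7, 2) = 7·6/2 = 21.
Current inversions — for each element, count later smaller elements:
15: 2
31: 5
27: 2
3: 0
28: 1
29: 1
5: 0
Current total: 2 + 5 + 2 + 0 + 1 + 1 + 0 = 11
Shortfall: 21 − 11 = 10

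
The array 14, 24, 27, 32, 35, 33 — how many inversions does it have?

Inversion pairs (indices are 0-based):
(4,5): 35 > 33
That's 1 pair.

1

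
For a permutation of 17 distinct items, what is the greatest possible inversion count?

136 inversions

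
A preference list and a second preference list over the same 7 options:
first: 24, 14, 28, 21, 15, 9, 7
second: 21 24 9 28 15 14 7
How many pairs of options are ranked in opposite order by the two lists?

Assign each item its position (1..7) in the first ordering, then rewrite the second ordering as that position sequence:
positions: 24→1, 14→2, 28→3, 21→4, 15→5, 9→6, 7→7
second ordering as positions: [4, 1, 6, 3, 5, 2, 7]
Discordant pairs = inversions in this position sequence.
4: 1, 3, 2 → 3
1: 0
6: 3, 5, 2 → 3
3: 2 → 1
5: 2 → 1
2: 0
7: 0
Total: 3 + 0 + 3 + 1 + 1 + 0 + 0 = 8

8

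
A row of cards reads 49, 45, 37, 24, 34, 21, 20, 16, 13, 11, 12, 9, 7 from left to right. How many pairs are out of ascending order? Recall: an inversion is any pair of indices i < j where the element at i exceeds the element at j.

Count, for each position, how many later elements it exceeds:
49: 12
45: 11
37: 10
24: 8
34: 8
21: 7
20: 6
16: 5
13: 4
11: 2
12: 2
9: 1
7: 0
Sum: 12 + 11 + 10 + 8 + 8 + 7 + 6 + 5 + 4 + 2 + 2 + 1 + 0 = 76

76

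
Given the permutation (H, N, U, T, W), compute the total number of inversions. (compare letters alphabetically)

1

Element-by-element contributions:
H → none → 0
N → none → 0
U → T → 1
T → none → 0
W → none → 0
Sum: 0 + 0 + 1 + 0 + 0 = 1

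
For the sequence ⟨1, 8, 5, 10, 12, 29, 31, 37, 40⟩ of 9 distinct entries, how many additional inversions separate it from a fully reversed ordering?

35

Maximum inversions for 9 distinct elements is C(9, 2) = 9·8/2 = 36.
Current inversions — for each element, count later smaller elements:
1: 0
8: 1
5: 0
10: 0
12: 0
29: 0
31: 0
37: 0
40: 0
Current total: 0 + 1 + 0 + 0 + 0 + 0 + 0 + 0 + 0 = 1
Shortfall: 36 − 1 = 35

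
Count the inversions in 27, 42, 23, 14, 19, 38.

9 inversions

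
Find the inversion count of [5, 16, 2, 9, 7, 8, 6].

11 out-of-order pairs

Inversion pairs (indices are 1-based):
(1,3): 5 > 2
(2,3): 16 > 2
(2,4): 16 > 9
(2,5): 16 > 7
(2,6): 16 > 8
(2,7): 16 > 6
(4,5): 9 > 7
(4,6): 9 > 8
(4,7): 9 > 6
(5,7): 7 > 6
(6,7): 8 > 6
That's 11 pairs.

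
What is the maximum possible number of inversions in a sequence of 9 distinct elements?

There are 36 inversions.

The maximum occurs when the array is in strictly decreasing order: every one of the C(9, 2) pairs is inverted.
C(9, 2) = 9·8/2 = 36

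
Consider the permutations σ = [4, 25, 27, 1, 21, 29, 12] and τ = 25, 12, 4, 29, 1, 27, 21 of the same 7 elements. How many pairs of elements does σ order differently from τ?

10 discordant pairs

Assign each item its position (1..7) in the first ordering, then rewrite the second ordering as that position sequence:
positions: 4→1, 25→2, 27→3, 1→4, 21→5, 29→6, 12→7
second ordering as positions: [2, 7, 1, 6, 4, 3, 5]
Discordant pairs = inversions in this position sequence.
2: 1 → 1
7: 1, 6, 4, 3, 5 → 5
1: 0
6: 4, 3, 5 → 3
4: 3 → 1
3: 0
5: 0
Total: 1 + 5 + 0 + 3 + 1 + 0 + 0 = 10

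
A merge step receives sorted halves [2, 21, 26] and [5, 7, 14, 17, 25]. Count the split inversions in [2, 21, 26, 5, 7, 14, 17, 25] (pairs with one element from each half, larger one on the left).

9

Take each right-half value and tally the left-half values above it:
r = 5: 21, 26 → 2
r = 7: 21, 26 → 2
r = 14: 21, 26 → 2
r = 17: 21, 26 → 2
r = 25: 26 → 1
Cross-inversions: 2 + 2 + 2 + 2 + 1 = 9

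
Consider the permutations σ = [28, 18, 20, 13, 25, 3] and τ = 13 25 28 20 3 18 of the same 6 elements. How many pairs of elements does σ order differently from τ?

8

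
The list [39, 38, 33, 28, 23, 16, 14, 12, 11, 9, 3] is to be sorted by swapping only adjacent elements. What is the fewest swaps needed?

55

Minimum adjacent swaps = number of inversions (each swap of adjacent out-of-order elements removes one inversion and no swap can remove more).
Count inversions — for each element, later elements that are smaller:
39: 38, 33, 28, 23, 16, 14, 12, 11, 9, 3 → 10
38: 33, 28, 23, 16, 14, 12, 11, 9, 3 → 9
33: 28, 23, 16, 14, 12, 11, 9, 3 → 8
28: 23, 16, 14, 12, 11, 9, 3 → 7
23: 16, 14, 12, 11, 9, 3 → 6
16: 14, 12, 11, 9, 3 → 5
14: 12, 11, 9, 3 → 4
12: 11, 9, 3 → 3
11: 9, 3 → 2
9: 3 → 1
3: none → 0
Total inversions: 10 + 9 + 8 + 7 + 6 + 5 + 4 + 3 + 2 + 1 + 0 = 55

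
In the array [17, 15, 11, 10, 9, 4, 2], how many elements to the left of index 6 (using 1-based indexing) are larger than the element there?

The element at index 6 is 4.
Elements before it: 17, 15, 11, 10, 9
Those larger than 4: 17, 15, 11, 10, 9

5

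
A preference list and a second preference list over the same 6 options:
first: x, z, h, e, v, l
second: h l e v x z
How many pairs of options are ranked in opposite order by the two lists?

There are 10 pairs.

Assign each item its position (1..6) in the first ordering, then rewrite the second ordering as that position sequence:
positions: x→1, z→2, h→3, e→4, v→5, l→6
second ordering as positions: [3, 6, 4, 5, 1, 2]
Discordant pairs = inversions in this position sequence.
3: 1, 2 → 2
6: 4, 5, 1, 2 → 4
4: 1, 2 → 2
5: 1, 2 → 2
1: 0
2: 0
Total: 2 + 4 + 2 + 2 + 0 + 0 = 10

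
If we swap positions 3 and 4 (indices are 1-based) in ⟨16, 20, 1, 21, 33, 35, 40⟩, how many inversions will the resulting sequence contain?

Positions 3 and 4 hold 1 and 21; after swapping, the array is [16, 20, 21, 1, 33, 35, 40].
Element-by-element contributions:
16: 1
20: 1
21: 1
1: 0
33: 0
35: 0
40: 0
Sum: 1 + 1 + 1 + 0 + 0 + 0 + 0 = 3

Inversions: 3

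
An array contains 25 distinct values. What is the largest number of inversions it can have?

300

A reversed (strictly descending) arrangement makes every pair an inversion, giving C(25, 2) inversions.
C(25, 2) = 25·24/2 = 300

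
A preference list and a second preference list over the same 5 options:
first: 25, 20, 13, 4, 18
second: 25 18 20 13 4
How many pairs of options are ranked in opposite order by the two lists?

3 pairs

Assign each item its position (1..5) in the first ordering, then rewrite the second ordering as that position sequence:
positions: 25→1, 20→2, 13→3, 4→4, 18→5
second ordering as positions: [1, 5, 2, 3, 4]
Discordant pairs = inversions in this position sequence.
1: 0
5: 2, 3, 4 → 3
2: 0
3: 0
4: 0
Total: 0 + 3 + 0 + 0 + 0 = 3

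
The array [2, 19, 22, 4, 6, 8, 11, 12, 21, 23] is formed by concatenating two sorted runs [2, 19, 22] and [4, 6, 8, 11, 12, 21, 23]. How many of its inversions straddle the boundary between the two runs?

11

Take each right-half value and tally the left-half values above it:
r = 4: 19, 22 → 2
r = 6: 19, 22 → 2
r = 8: 19, 22 → 2
r = 11: 19, 22 → 2
r = 12: 19, 22 → 2
r = 21: 22 → 1
r = 23: none → 0
Cross-inversions: 2 + 2 + 2 + 2 + 2 + 1 + 0 = 11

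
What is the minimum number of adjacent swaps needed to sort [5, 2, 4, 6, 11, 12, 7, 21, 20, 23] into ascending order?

5 adjacent swaps

The minimum number of adjacent swaps to sort an array equals its inversion count, since every such swap removes exactly one inversion.
Count inversions — for each element, later elements that are smaller:
5: 2, 4 → 2
2: none → 0
4: none → 0
6: none → 0
11: 7 → 1
12: 7 → 1
7: none → 0
21: 20 → 1
20: none → 0
23: none → 0
Total inversions: 2 + 0 + 0 + 0 + 1 + 1 + 0 + 1 + 0 + 0 = 5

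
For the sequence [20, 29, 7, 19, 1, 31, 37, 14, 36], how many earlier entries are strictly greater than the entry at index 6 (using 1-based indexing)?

0 such elements

The element at index 6 is 31.
Elements before it: 20, 29, 7, 19, 1
None of them are larger than 31.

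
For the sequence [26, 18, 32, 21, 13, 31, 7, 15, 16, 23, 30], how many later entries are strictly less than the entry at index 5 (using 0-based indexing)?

The element at index 5 is 31.
Elements after it: 7, 15, 16, 23, 30
Those smaller than 31: 7, 15, 16, 23, 30

5 such elements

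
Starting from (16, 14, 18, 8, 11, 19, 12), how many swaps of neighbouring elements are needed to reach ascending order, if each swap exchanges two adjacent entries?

The minimum number of adjacent swaps to sort an array equals its inversion count, since every such swap removes exactly one inversion.
Count inversions — for each element, later elements that are smaller:
16: 14, 8, 11, 12 → 4
14: 8, 11, 12 → 3
18: 8, 11, 12 → 3
8: none → 0
11: none → 0
19: 12 → 1
12: none → 0
Total inversions: 4 + 3 + 3 + 0 + 0 + 1 + 0 = 11

11 swaps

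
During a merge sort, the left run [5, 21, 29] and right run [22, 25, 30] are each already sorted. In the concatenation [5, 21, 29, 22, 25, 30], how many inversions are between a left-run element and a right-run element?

There are 2 cross-inversions.

Take each right-half value and tally the left-half values above it:
r = 22: 29 → 1
r = 25: 29 → 1
r = 30: none → 0
Cross-inversions: 1 + 1 + 0 = 2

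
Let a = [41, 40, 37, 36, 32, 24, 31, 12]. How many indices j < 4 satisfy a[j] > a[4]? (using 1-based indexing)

The element at index 4 is 36.
Elements before it: 41, 40, 37
Those larger than 36: 41, 40, 37

3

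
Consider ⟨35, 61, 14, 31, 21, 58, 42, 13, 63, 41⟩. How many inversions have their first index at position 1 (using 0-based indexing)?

The element at index 1 is 61.
Elements after it: 14, 31, 21, 58, 42, 13, 63, 41
Those smaller than 61: 14, 31, 21, 58, 42, 13, 41

7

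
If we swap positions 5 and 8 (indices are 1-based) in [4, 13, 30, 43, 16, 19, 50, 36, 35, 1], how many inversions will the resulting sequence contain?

Positions 5 and 8 hold 16 and 36; after swapping, the array is [4, 13, 30, 43, 36, 19, 50, 16, 35, 1].
For each element, count later entries that are smaller:
4: 1
13: 1
30: 3
43: 5
36: 4
19: 2
50: 3
16: 1
35: 1
1: 0
Sum: 1 + 1 + 3 + 5 + 4 + 2 + 3 + 1 + 1 + 0 = 21

21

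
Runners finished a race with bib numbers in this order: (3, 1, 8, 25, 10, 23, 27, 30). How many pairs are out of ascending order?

3

Sweep left to right; for each value list the smaller values that follow it:
3: 1
1: 0
8: 0
25: 2
10: 0
23: 0
27: 0
30: 0
Sum: 1 + 0 + 0 + 2 + 0 + 0 + 0 + 0 = 3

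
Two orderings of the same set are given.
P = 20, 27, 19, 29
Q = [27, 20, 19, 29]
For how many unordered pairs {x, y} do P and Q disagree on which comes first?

1 disagreeing pair

Assign each item its position (1..4) in the first ordering, then rewrite the second ordering as that position sequence:
positions: 20→1, 27→2, 19→3, 29→4
second ordering as positions: [2, 1, 3, 4]
Discordant pairs = inversions in this position sequence.
2: 1 → 1
1: 0
3: 0
4: 0
Total: 1 + 0 + 0 + 0 = 1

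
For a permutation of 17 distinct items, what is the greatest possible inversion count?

A reversed (strictly descending) arrangement makes every pair an inversion, giving C(17, 2) inversions.
C(17, 2) = 17·16/2 = 136

There are 136 inversions.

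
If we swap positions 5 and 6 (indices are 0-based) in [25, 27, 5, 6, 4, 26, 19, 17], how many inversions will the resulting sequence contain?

Positions 5 and 6 hold 26 and 19; after swapping, the array is [25, 27, 5, 6, 4, 19, 26, 17].
Element-by-element contributions:
25 → 5, 6, 4, 19, 17 → 5
27 → 5, 6, 4, 19, 26, 17 → 6
5 → 4 → 1
6 → 4 → 1
4 → none → 0
19 → 17 → 1
26 → 17 → 1
17 → none → 0
Sum: 5 + 6 + 1 + 1 + 0 + 1 + 1 + 0 = 15

15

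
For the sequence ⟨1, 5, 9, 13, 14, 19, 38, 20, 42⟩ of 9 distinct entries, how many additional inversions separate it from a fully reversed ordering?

35

Maximum inversions for 9 distinct elements is C(9, 2) = 9·8/2 = 36.
Current inversions — for each element, count later smaller elements:
1: 0
5: 0
9: 0
13: 0
14: 0
19: 0
38: 1
20: 0
42: 0
Current total: 0 + 0 + 0 + 0 + 0 + 0 + 1 + 0 + 0 = 1
Shortfall: 36 − 1 = 35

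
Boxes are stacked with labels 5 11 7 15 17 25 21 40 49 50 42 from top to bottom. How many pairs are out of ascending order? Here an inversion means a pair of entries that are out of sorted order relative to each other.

Element-by-element contributions:
5: 0
11: 1
7: 0
15: 0
17: 0
25: 1
21: 0
40: 0
49: 1
50: 1
42: 0
Sum: 0 + 1 + 0 + 0 + 0 + 1 + 0 + 0 + 1 + 1 + 0 = 4

4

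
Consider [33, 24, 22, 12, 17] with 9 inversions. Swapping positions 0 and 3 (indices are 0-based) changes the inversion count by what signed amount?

-5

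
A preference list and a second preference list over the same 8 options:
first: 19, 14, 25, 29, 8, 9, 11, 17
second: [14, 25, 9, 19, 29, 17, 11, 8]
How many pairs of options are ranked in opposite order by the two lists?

Assign each item its position (1..8) in the first ordering, then rewrite the second ordering as that position sequence:
positions: 19→1, 14→2, 25→3, 29→4, 8→5, 9→6, 11→7, 17→8
second ordering as positions: [2, 3, 6, 1, 4, 8, 7, 5]
Discordant pairs = inversions in this position sequence.
2: 1 → 1
3: 1 → 1
6: 1, 4, 5 → 3
1: 0
4: 0
8: 7, 5 → 2
7: 5 → 1
5: 0
Total: 1 + 1 + 3 + 0 + 0 + 2 + 1 + 0 = 8

8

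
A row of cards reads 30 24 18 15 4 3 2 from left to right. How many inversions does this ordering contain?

Inversions: 21

Sweep left to right; for each value list the smaller values that follow it:
30 → 24, 18, 15, 4, 3, 2 → 6
24 → 18, 15, 4, 3, 2 → 5
18 → 15, 4, 3, 2 → 4
15 → 4, 3, 2 → 3
4 → 3, 2 → 2
3 → 2 → 1
2 → none → 0
Sum: 6 + 5 + 4 + 3 + 2 + 1 + 0 = 21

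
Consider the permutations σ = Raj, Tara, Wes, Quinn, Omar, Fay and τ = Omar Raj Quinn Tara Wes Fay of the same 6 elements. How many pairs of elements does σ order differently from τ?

There are 6 discordant pairs.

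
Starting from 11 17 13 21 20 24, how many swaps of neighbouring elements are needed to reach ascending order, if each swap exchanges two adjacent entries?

2 adjacent swaps

Minimum adjacent swaps = number of inversions (each swap of adjacent out-of-order elements removes one inversion and no swap can remove more).
Count inversions — for each element, later elements that are smaller:
11: none → 0
17: 13 → 1
13: none → 0
21: 20 → 1
20: none → 0
24: none → 0
Total inversions: 0 + 1 + 0 + 1 + 0 + 0 = 2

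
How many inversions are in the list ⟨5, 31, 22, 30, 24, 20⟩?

Count, for each position, how many later elements it exceeds:
5 → none → 0
31 → 22, 30, 24, 20 → 4
22 → 20 → 1
30 → 24, 20 → 2
24 → 20 → 1
20 → none → 0
Sum: 0 + 4 + 1 + 2 + 1 + 0 = 8

8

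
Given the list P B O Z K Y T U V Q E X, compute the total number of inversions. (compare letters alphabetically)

Element-by-element contributions:
P: 4
B: 0
O: 2
Z: 8
K: 1
Y: 6
T: 2
U: 2
V: 2
Q: 1
E: 0
X: 0
Sum: 4 + 0 + 2 + 8 + 1 + 6 + 2 + 2 + 2 + 1 + 0 + 0 = 28

Inversions: 28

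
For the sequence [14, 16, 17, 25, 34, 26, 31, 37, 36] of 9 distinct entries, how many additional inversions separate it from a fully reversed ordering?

33

Maximum inversions for 9 distinct elements is C(9, 2) = 9·8/2 = 36.
Current inversions — for each element, count later smaller elements:
14: 0
16: 0
17: 0
25: 0
34: 2
26: 0
31: 0
37: 1
36: 0
Current total: 0 + 0 + 0 + 0 + 2 + 0 + 0 + 1 + 0 = 3
Shortfall: 36 − 3 = 33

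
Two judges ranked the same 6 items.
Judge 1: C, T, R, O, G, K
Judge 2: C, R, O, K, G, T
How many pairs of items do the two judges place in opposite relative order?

Assign each item its position (1..6) in the first ordering, then rewrite the second ordering as that position sequence:
positions: C→1, T→2, R→3, O→4, G→5, K→6
second ordering as positions: [1, 3, 4, 6, 5, 2]
Discordant pairs = inversions in this position sequence.
1: 0
3: 2 → 1
4: 2 → 1
6: 5, 2 → 2
5: 2 → 1
2: 0
Total: 0 + 1 + 1 + 2 + 1 + 0 = 5

Discordant pairs: 5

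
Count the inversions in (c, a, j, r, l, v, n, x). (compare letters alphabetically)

Count, for each position, how many later elements it exceeds:
c: 1
a: 0
j: 0
r: 2
l: 0
v: 1
n: 0
x: 0
Sum: 1 + 0 + 0 + 2 + 0 + 1 + 0 + 0 = 4

4 inversions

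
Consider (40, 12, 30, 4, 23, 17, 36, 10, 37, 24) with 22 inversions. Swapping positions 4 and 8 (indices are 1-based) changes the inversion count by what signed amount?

+1

Positions 4 and 8 hold 4 and 10; after swapping, the array is [40, 12, 30, 10, 23, 17, 36, 4, 37, 24].
Sweep left to right; for each value list the smaller values that follow it:
40: 9
12: 2
30: 5
10: 1
23: 2
17: 1
36: 2
4: 0
37: 1
24: 0
Sum: 9 + 2 + 5 + 1 + 2 + 1 + 2 + 0 + 1 + 0 = 23
Change: 23 − 22 = +1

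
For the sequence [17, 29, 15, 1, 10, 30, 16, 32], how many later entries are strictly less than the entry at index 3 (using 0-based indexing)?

The element at index 3 is 1.
Elements after it: 10, 30, 16, 32
None of them are smaller than 1.

0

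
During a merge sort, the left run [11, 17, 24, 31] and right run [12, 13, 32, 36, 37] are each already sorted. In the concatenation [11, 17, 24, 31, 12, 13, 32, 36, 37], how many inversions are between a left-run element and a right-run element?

There are 6 cross-inversions.

Count, for every r in R, how many entries of L exceed r:
r = 12: 17, 24, 31 → 3
r = 13: 17, 24, 31 → 3
r = 32: none → 0
r = 36: none → 0
r = 37: none → 0
Cross-inversions: 3 + 3 + 0 + 0 + 0 = 6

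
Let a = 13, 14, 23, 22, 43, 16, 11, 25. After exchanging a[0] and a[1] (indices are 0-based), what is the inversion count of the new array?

12

Positions 0 and 1 hold 13 and 14; after swapping, the array is [14, 13, 23, 22, 43, 16, 11, 25].
Sweep left to right; for each value list the smaller values that follow it:
14 → 13, 11 → 2
13 → 11 → 1
23 → 22, 16, 11 → 3
22 → 16, 11 → 2
43 → 16, 11, 25 → 3
16 → 11 → 1
11 → none → 0
25 → none → 0
Sum: 2 + 1 + 3 + 2 + 3 + 1 + 0 + 0 = 12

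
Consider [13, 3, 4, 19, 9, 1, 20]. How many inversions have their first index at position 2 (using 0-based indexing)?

1

The element at index 2 is 4.
Elements after it: 19, 9, 1, 20
Those smaller than 4: 1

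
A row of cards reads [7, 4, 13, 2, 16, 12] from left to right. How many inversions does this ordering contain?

6

Out-of-order index pairs (1-indexed):
(1,2): 7 > 4
(1,4): 7 > 2
(2,4): 4 > 2
(3,4): 13 > 2
(3,6): 13 > 12
(5,6): 16 > 12
That's 6 pairs.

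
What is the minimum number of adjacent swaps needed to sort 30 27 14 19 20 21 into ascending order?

9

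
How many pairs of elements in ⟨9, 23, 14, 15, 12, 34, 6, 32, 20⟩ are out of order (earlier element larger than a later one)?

15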